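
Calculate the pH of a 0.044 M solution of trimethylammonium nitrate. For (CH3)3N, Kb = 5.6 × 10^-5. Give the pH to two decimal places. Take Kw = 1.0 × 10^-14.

(CH3)3NH+ is the conjugate acid of the weak base (CH3)3N.
Ka = Kw/Kb = 1.0×10^-14 / 5.6 × 10^-5 = 1.79 × 10^-10
From the ICE table, Ka = x²/(0.044 − x) = 1.79 × 10^-10.
Since Ka ≪ C₀, x ≈ √(Ka·C₀) = 2.81 × 10^-6 M.
pH = −log[H+] = −log(2.81 × 10^-6) = 5.55

pH = 5.55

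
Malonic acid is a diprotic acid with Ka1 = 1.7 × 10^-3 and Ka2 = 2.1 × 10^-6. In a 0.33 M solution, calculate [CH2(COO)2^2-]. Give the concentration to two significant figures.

First ionization gives [H+] ≈ [CH2(COOH)COO-] = 2.29 × 10^-2 M.
Second step: Ka2 = [H+][CH2(COO)2^2-]/[CH2(COOH)COO-] ≈ [CH2(COO)2^2-] (since [H+] ≈ [CH2(COOH)COO-]).
So [CH2(COO)2^2-] ≈ Ka2.

2.1 × 10^-6 M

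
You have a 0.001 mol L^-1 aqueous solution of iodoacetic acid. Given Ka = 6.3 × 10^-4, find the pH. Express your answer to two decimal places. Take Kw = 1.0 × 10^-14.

ICH2COOH ⇌ ICH2COO- + H+
Let x = [H+] at equilibrium. Ka = x²/(0.001 − x).
The 5% rule fails; solving x² + Ka·x − Ka·C₀ = 0 exactly:
x = (−Ka + √(Ka² + 4·Ka·C₀))/2 = 5.39 × 10^-4 M
pH = −log[H+] = −log(5.39 × 10^-4) = 3.27

pH = 3.27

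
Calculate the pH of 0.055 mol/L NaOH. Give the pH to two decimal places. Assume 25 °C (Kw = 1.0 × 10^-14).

NaOH is a strong base; [OH-] = 0.055 M.
pOH = -log(0.055) = 1.26
pH = 14.00 - 1.26 = 12.74

pH = 12.74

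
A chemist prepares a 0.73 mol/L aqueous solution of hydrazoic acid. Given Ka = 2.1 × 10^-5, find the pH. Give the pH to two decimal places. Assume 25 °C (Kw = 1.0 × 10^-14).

pH = 2.41

HN3 ⇌ N3- + H+
From the ICE table, Ka = [H+]²/(0.73 − [H+]) = 2.1 × 10^-5.
Neglecting [H+] in the denominator: [H+] = √(2.1 × 10^-5 × 0.73) = 3.92 × 10^-3 M
Check: 0.54% ionized — well under 5%, approximation valid.
pH = −log(3.92 × 10^-3) = 2.41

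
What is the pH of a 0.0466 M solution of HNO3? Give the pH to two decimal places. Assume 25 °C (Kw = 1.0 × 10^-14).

HNO3 is a strong acid and dissociates completely, so [H+] = 0.0466 M.
pH = -log(0.0466) = 1.33

pH = 1.33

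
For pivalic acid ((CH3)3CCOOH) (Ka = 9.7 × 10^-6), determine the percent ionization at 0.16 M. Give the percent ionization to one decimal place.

(CH3)3CCOOH ⇌ (CH3)3CCOO- + H+; let x = [H+] at equilibrium.
x ≈ √(Ka·C₀) = √(9.7 × 10^-6 × 0.16) = 1.25 × 10^-3 M
Fraction ionized = 1.25 × 10^-3 / 0.16 = 0.0078 → 0.8%

0.8%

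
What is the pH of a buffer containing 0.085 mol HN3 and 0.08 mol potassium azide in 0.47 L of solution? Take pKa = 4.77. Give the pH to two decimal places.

pH = pKa + log([A⁻]/[HA]) = 4.77 + log(0.08/0.085)
pH = 4.77 + (-0.026) = 4.74

pH = 4.74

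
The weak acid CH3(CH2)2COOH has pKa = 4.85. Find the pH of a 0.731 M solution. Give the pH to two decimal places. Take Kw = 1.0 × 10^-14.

CH3(CH2)2COOH ⇌ CH3(CH2)2COO- + H+
Ka = 10^(−4.85) = 1.41 × 10^-5
From the ICE table, Ka = [H+]²/(0.731 − [H+]) = 1.41 × 10^-5.
Neglecting [H+] in the denominator: [H+] = √(1.41 × 10^-5 × 0.731) = 3.21 × 10^-3 M
Check: 0.44% ionized — well under 5%, approximation valid.
pH = −log[H+] = −log(3.21 × 10^-3) = 2.49

pH = 2.49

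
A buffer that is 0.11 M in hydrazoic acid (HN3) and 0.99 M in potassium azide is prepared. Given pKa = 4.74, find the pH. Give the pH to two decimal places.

Using pH = pKa + log([base]/[acid]) with [base]/[acid] = 0.99/0.11:
pH = 4.74 + (+0.954) = 5.69

pH = 5.69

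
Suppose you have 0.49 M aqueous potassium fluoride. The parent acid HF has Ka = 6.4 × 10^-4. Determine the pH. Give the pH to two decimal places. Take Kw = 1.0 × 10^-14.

F- is the conjugate base of the weak acid HF.
Kb = Kw/Ka = 1.0×10^-14 / 6.4 × 10^-4 = 1.56 × 10^-11
Kb = [OH-]²/(0.49 − [OH-]) = 1.56 × 10^-11
Neglecting [OH-] in the denominator: [OH-] = √(1.56 × 10^-11 × 0.49) = 2.76 × 10^-6 M
pOH = −log(2.76 × 10^-6) = 5.56; pH = 14.00 − 5.56 = 8.44

pH = 8.44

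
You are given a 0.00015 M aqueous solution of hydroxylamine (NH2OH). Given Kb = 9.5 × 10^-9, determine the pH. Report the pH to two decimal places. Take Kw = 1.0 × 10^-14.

pH = 8.08

NH2OH + H2O ⇌ NH3OH+ + OH-
Let x = [OH-] at equilibrium. Kb = x²/(0.00015 − x).
Assume x ≪ 0.00015: x ≈ √(9.5 × 10^-9 × 0.00015) = 1.19 × 10^-6 M
Check: 0.8% ionized — well under 5%, approximation valid.
pOH = 5.92, so pH = 14.00 − pOH = 8.08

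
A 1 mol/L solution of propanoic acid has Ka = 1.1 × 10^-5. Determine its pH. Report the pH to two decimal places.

pH = 2.48

CH3CH2COOH ⇌ CH3CH2COO- + H+
From the ICE table, Ka = [H+]²/(1 − [H+]) = 1.1 × 10^-5.
Assume [H+] ≪ 1: [H+] ≈ √(1.1 × 10^-5 × 1) = 3.32 × 10^-3 M
([H+]/C₀ = 0.33% < 5%, so the approximation holds.)
pH = −log[H+] = −log(3.32 × 10^-3) = 2.48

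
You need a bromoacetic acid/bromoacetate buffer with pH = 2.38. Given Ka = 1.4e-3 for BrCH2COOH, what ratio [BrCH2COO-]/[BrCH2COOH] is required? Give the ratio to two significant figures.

pKa = -log(1.4 × 10^-3) = 2.854
pH = pKa + log(r) ⇒ log(r) = 2.38 − 2.854 = -0.474
r = [BrCH2COO-]/[BrCH2COOH] = 10^(-0.474) = 0.336

ratio = 0.34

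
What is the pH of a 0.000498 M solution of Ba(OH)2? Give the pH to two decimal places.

Ba(OH)2 is a strong base (each formula unit releases 2 OH-); [OH-] = 0.000996 M.
pOH = -log(0.000996) = 3.00
pH = 14.00 - 3.00 = 11.00

pH = 11.00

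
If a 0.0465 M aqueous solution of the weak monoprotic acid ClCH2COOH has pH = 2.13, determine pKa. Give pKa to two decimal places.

[H+] = 10^(-2.13) = 7.41 × 10^-3 M
At equilibrium [HA] = 0.0465 − 7.41 × 10^-3 = 3.91 × 10^-2 M
Ka = [H+][A-]/[HA] = (7.41 × 10^-3)² / 3.91 × 10^-2 = 1.40 × 10^-3
pKa = -log(1.40 × 10^-3) = 2.85

pKa = 2.85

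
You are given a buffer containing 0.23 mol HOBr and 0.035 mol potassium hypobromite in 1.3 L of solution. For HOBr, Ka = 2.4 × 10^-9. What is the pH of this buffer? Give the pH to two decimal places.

pKa = −log(2.4 × 10^-9) = 8.620
Using pH = pKa + log([base]/[acid]) with [base]/[acid] = 0.035/0.23:
pH = 8.620 + (-0.818) = 7.80

pH = 7.80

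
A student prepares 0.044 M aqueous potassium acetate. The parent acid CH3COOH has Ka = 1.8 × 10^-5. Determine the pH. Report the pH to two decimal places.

pH = 8.69

CH3COO- is the conjugate base of the weak acid CH3COOH.
Kb = Kw/Ka = 1.0×10^-14 / 1.8 × 10^-5 = 5.56 × 10^-10
Let x = [OH-] at equilibrium. Kb = x²/(0.044 − x).
Since Kb ≪ C₀, x ≈ √(Kb·C₀) = 4.95 × 10^-6 M.
(x/C₀ = 0.011% < 5%, so the approximation holds.)
pOH = −log(4.95 × 10^-6) = 5.31; pH = 14.00 − 5.31 = 8.69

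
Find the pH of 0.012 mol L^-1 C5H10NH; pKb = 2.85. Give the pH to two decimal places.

pH = 11.54

C5H10NH + H2O ⇌ C5H10NH2+ + OH-
Kb = 10^(−2.85) = 1.41 × 10^-3
Kb = x²/(0.012 − x) = 1.41 × 10^-3
x is not negligible relative to C₀; solve x² + 0.00141·x − 1.69e-05 = 0.
x = [−0.00141 + √(0.00141² + 6.77e-05)]/2 = 3.47 × 10^-3 M
pOH = −log(3.47 × 10^-3) = 2.46; pH = 14.00 − 2.46 = 11.54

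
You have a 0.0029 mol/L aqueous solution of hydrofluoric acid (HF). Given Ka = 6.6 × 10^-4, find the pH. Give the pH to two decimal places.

HF ⇌ F- + H+
Let x = [H+] at equilibrium. Ka = x²/(0.0029 − x).
x is not negligible relative to C₀; solve x² + 0.00066·x − 1.91e-06 = 0.
x = [−0.00066 + √(0.00066² + 7.66e-06)]/2 = 1.09 × 10^-3 M
pH = −log(1.09 × 10^-3) = 2.96

pH = 2.96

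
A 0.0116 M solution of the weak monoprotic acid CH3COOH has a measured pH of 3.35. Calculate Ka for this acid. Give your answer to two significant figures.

[H+] = 10^(-3.35) = 4.47 × 10^-4 M
At equilibrium [HA] = 0.0116 − 4.47 × 10^-4 = 1.12 × 10^-2 M
Ka = [H+][A-]/[HA] = (4.47 × 10^-4)² / 1.12 × 10^-2 = 1.8 × 10^-5

Ka = 1.8 × 10^-5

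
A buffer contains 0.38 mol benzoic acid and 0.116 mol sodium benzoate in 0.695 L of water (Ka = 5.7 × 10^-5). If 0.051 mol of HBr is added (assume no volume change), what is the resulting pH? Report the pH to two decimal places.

Added H+ converts C6H5COO- to C6H5COOH: C6H5COOH → 0.431 mol, C6H5COO- → 0.065 mol.
pKa = −log(5.7 × 10^-5) = 4.244
pH = pKa + log(n_C6H5COO-/n_C6H5COOH) = 4.244 + log(0.065/0.431) = 4.244 + (-0.822)

pH = 3.42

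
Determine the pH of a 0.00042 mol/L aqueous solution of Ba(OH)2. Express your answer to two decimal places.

pH = 10.92

Ba(OH)2 is a strong base (each formula unit releases 2 OH-); [OH-] = 0.00084 M.
pOH = -log(0.00084) = 3.08
pH = 14.00 - 3.08 = 10.92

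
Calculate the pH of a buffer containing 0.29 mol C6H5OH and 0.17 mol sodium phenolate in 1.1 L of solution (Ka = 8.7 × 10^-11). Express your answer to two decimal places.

pH = 9.83

pKa = −log(8.7 × 10^-11) = 10.060
Henderson–Hasselbalch: pH = pKa + log([C6H5O-]/[C6H5OH]) = 10.060 + log(0.17/0.29)
pH = 10.060 + (-0.232) = 9.83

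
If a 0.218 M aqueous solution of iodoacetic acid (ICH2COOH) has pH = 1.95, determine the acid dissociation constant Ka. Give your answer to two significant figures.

[H+] = 10^(-1.95) = 1.12 × 10^-2 M
At equilibrium [HA] = 0.218 − 1.12 × 10^-2 = 2.07 × 10^-1 M
Ka = [H+][A-]/[HA] = (1.12 × 10^-2)² / 2.07 × 10^-1 = 6.1 × 10^-4

Ka = 6.1 × 10^-4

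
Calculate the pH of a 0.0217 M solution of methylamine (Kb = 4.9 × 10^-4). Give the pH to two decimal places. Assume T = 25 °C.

pH = 11.48

CH3NH2 + H2O ⇌ CH3NH3+ + OH-
From the ICE table, Kb = [OH-]²/(0.0217 − [OH-]) = 4.9 × 10^-4.
The 5% rule fails; solving [OH-]² + Kb·[OH-] − Kb·C₀ = 0 exactly:
[OH-] = (−Kb + √(Kb² + 4·Kb·C₀))/2 = 3.03 × 10^-3 M
pOH = −log(3.03 × 10^-3) = 2.52; pH = 14.00 − 2.52 = 11.48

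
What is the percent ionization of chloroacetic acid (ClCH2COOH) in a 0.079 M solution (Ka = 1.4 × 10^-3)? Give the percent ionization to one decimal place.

ClCH2COOH ⇌ ClCH2COO- + H+; let x = [H+] at equilibrium.
Solve x² + 0.0014x − 0.000111 = 0 → x = 9.84 × 10^-3 M
Fraction ionized = 9.84 × 10^-3 / 0.079 = 0.1246 → 12.5%

12.5%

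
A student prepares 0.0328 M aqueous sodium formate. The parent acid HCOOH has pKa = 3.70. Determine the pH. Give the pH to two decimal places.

pH = 8.11

HCOO- is the conjugate base of the weak acid HCOOH.
Ka = 10^(−3.70) = 2.00 × 10^-4
Kb = Kw/Ka = 1.0×10^-14 / 2.00 × 10^-4 = 5.00 × 10^-11
From the ICE table, Kb = [OH-]²/(0.0328 − [OH-]) = 5.00 × 10^-11.
Assume [OH-] ≪ 0.0328: [OH-] ≈ √(5.00 × 10^-11 × 0.0328) = 1.28 × 10^-6 M
pOH = 5.89, so pH = 14.00 − pOH = 8.11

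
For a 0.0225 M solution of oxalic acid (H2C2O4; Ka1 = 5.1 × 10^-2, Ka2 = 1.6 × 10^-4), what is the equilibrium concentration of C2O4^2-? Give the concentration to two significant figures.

1.6 × 10^-4 M

First ionization gives [H+] ≈ [HC2O4-] = 1.69 × 10^-2 M.
Second step: Ka2 = [H+][C2O4^2-]/[HC2O4-] ≈ [C2O4^2-] (since [H+] ≈ [HC2O4-]).
So [C2O4^2-] ≈ Ka2.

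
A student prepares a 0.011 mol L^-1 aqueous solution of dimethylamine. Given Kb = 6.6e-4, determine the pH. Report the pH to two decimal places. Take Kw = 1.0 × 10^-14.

pH = 11.38

(CH3)2NH + H2O ⇌ (CH3)2NH2+ + OH-
Kb = [OH-]²/(0.011 − [OH-]) = 6.6 × 10^-4
[OH-] is not negligible relative to C₀; solve [OH-]² + 0.00066·[OH-] − 7.26e-06 = 0.
[OH-] = (−Kb + √(Kb² + 4·Kb·C₀))/2 = 2.38 × 10^-3 M
pOH = 2.62, so pH = 14.00 − pOH = 11.38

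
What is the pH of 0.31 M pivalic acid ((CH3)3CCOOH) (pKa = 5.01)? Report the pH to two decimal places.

pH = 2.76

(CH3)3CCOOH ⇌ (CH3)3CCOO- + H+
Ka = 10^(−5.01) = 9.77 × 10^-6
From the ICE table, Ka = [H+]²/(0.31 − [H+]) = 9.77 × 10^-6.
Since Ka ≪ C₀, [H+] ≈ √(Ka·C₀) = 1.74 × 10^-3 M.
pH = −log[H+] = −log(1.74 × 10^-3) = 2.76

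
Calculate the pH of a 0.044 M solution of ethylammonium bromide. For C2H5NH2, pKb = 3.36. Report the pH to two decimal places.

C2H5NH3+ is the conjugate acid of the weak base C2H5NH2.
Kb = 10^(−3.36) = 4.37 × 10^-4
Ka = Kw/Kb = 1.0×10^-14 / 4.37 × 10^-4 = 2.29 × 10^-11
From the ICE table, Ka = x²/(0.044 − x) = 2.29 × 10^-11.
Assume x ≪ 0.044: x ≈ √(2.29 × 10^-11 × 0.044) = 1.00 × 10^-6 M
pH = −log[H+] = −log(1.00 × 10^-6) = 6.00

pH = 6.00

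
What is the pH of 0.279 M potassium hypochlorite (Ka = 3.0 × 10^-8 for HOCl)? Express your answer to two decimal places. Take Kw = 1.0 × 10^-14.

pH = 10.48

OCl- is the conjugate base of the weak acid HOCl.
Kb = Kw/Ka = 1.0×10^-14 / 3.0 × 10^-8 = 3.33 × 10^-7
Kb = [OH-]²/(0.279 − [OH-]) = 3.33 × 10^-7
Neglecting [OH-] in the denominator: [OH-] = √(3.33 × 10^-7 × 0.279) = 3.05 × 10^-4 M
([OH-]/C₀ = 0.11% < 5%, so the approximation holds.)
pOH = −log(3.05 × 10^-4) = 3.52; pH = 14.00 − 3.52 = 10.48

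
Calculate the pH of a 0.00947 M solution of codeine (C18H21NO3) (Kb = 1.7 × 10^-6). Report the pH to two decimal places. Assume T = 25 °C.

pH = 10.10

C18H21NO3 + H2O ⇌ C18H22NO3+ + OH-
From the ICE table, Kb = [OH-]²/(0.00947 − [OH-]) = 1.7 × 10^-6.
Assume [OH-] ≪ 0.00947: [OH-] ≈ √(1.7 × 10^-6 × 0.00947) = 1.27 × 10^-4 M
pOH = −log(1.27 × 10^-4) = 3.90; pH = 14.00 − 3.90 = 10.10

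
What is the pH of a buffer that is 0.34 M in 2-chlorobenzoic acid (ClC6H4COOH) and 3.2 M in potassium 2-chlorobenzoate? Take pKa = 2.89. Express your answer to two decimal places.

Henderson–Hasselbalch: pH = pKa + log([ClC6H4COO-]/[ClC6H4COOH]) = 2.89 + log(3.2/0.34)
pH = 2.89 + (+0.974) = 3.86

pH = 3.86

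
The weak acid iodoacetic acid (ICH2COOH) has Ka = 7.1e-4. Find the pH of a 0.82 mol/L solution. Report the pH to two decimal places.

ICH2COOH ⇌ ICH2COO- + H+
Ka = x²/(0.82 − x) = 7.1 × 10^-4
Since Ka ≪ C₀, x ≈ √(Ka·C₀) = 2.41 × 10^-2 M.
pH = −log[H+] = −log(2.41 × 10^-2) = 1.62

pH = 1.62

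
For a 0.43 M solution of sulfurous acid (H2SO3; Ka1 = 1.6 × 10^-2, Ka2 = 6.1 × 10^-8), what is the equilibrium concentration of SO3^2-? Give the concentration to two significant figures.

6.1 × 10^-8 M

First ionization gives [H+] ≈ [HSO3-] = 7.53 × 10^-2 M.
Second step: Ka2 = [H+][SO3^2-]/[HSO3-] ≈ [SO3^2-] (since [H+] ≈ [HSO3-]).
So [SO3^2-] ≈ Ka2.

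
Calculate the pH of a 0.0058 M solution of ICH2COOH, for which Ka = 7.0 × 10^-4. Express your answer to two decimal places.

ICH2COOH ⇌ ICH2COO- + H+
From the ICE table, Ka = x²/(0.0058 − x) = 7.0 × 10^-4.
Here C₀/Ka ≈ 8.29, so the small-x approximation fails. Use the quadratic:
x = [−0.0007 + √(0.0007² + 1.62e-05)]/2 = 1.70 × 10^-3 M
pH = −log(1.70 × 10^-3) = 2.77

pH = 2.77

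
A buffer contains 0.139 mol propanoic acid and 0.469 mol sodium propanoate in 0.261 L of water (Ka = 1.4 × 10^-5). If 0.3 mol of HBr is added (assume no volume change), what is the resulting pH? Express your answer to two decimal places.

pH = 4.44

After neutralization: n(CH3CH2COOH) = 0.439 mol, n(CH3CH2COO-) = 0.169 mol.
pKa = −log(1.4 × 10^-5) = 4.854
pH = pKa + log([A⁻]/[HA]) = 4.854 + log(0.169/0.439) = 4.854 -0.415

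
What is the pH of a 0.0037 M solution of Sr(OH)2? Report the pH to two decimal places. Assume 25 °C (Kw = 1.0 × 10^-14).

pH = 11.87

Sr(OH)2 is a strong base (each formula unit releases 2 OH-); [OH-] = 0.0074 M.
pOH = -log(0.0074) = 2.13
pH = 14.00 - 2.13 = 11.87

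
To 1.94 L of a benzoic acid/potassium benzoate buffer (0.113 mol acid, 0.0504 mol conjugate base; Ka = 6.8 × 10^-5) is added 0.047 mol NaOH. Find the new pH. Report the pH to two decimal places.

OH- converts C6H5COOH to C6H5COO-: C6H5COOH → 0.066 mol, C6H5COO- → 0.0974 mol.
pKa = −log(6.8 × 10^-5) = 4.167
Henderson–Hasselbalch with mole ratio 0.0974/0.066: pH = 4.167 + (+0.169)

pH = 4.34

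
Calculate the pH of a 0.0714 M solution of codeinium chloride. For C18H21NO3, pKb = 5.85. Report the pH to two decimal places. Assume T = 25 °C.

C18H22NO3+ is the conjugate acid of the weak base C18H21NO3.
Kb = 10^(−5.85) = 1.41 × 10^-6
Ka = Kw/Kb = 1.0×10^-14 / 1.41 × 10^-6 = 7.09 × 10^-9
Let x = [H+] at equilibrium. Ka = x²/(0.0714 − x).
Assume x ≪ 0.0714: x ≈ √(7.09 × 10^-9 × 0.0714) = 2.25 × 10^-5 M
(x/C₀ = 0.032% < 5%, so the approximation holds.)
pH = −log(2.25 × 10^-5) = 4.65

pH = 4.65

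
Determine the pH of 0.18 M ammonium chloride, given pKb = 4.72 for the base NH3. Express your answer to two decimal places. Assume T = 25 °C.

pH = 5.01

NH4+ is the conjugate acid of the weak base NH3.
Kb = 10^(−4.72) = 1.91 × 10^-5
Ka = Kw/Kb = 1.0×10^-14 / 1.91 × 10^-5 = 5.24 × 10^-10
Ka = [H+]²/(0.18 − [H+]) = 5.24 × 10^-10
Neglecting [H+] in the denominator: [H+] = √(5.24 × 10^-10 × 0.18) = 9.71 × 10^-6 M
([H+]/C₀ = 0.0054% < 5%, so the approximation holds.)
pH = −log(9.71 × 10^-6) = 5.01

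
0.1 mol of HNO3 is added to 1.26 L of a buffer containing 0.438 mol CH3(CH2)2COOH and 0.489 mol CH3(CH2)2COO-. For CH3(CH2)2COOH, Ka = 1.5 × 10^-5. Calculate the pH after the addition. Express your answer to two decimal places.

Added H+ converts CH3(CH2)2COO- to CH3(CH2)2COOH: CH3(CH2)2COOH → 0.538 mol, CH3(CH2)2COO- → 0.389 mol.
pKa = −log(1.5 × 10^-5) = 4.824
pH = pKa + log(n_CH3(CH2)2COO-/n_CH3(CH2)2COOH) = 4.824 + log(0.389/0.538) = 4.824 + (-0.141)

pH = 4.68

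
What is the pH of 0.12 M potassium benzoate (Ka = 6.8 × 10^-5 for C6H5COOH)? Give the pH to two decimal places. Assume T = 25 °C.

pH = 8.62

C6H5COO- is the conjugate base of the weak acid C6H5COOH.
Kb = Kw/Ka = 1.0×10^-14 / 6.8 × 10^-5 = 1.47 × 10^-10
Kb = [OH-]²/(0.12 − [OH-]) = 1.47 × 10^-10
Neglecting [OH-] in the denominator: [OH-] = √(1.47 × 10^-10 × 0.12) = 4.20 × 10^-6 M
([OH-]/C₀ = 0.0035% < 5%, so the approximation holds.)
pOH = 5.38, so pH = 14.00 − pOH = 8.62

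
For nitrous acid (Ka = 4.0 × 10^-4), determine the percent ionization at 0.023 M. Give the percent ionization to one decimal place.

12.3%

HNO2 ⇌ NO2- + H+; let x = [H+] at equilibrium.
Ka = x²/(C₀ − x); solving the quadratic gives x = 2.84 × 10^-3 M.
% ionization = x/C₀ × 100% = 2.84 × 10^-3/0.023 × 100% = 12.3%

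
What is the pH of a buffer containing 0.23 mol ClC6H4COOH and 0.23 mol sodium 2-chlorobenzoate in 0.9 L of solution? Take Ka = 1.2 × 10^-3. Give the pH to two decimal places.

pKa = −log(1.2 × 10^-3) = 2.921
Henderson–Hasselbalch: pH = pKa + log([ClC6H4COO-]/[ClC6H4COOH]) = 2.921 + log(0.23/0.23)
pH = 2.921 + (+0.000) = 2.92

pH = 2.92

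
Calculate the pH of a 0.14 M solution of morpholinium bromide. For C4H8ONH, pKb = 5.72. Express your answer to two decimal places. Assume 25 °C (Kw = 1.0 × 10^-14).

pH = 4.57

C4H8ONH2+ is the conjugate acid of the weak base C4H8ONH.
Kb = 10^(−5.72) = 1.91 × 10^-6
Ka = Kw/Kb = 1.0×10^-14 / 1.91 × 10^-6 = 5.24 × 10^-9
Let x = [H+] at equilibrium. Ka = x²/(0.14 − x).
Neglecting x in the denominator: x = √(5.24 × 10^-9 × 0.14) = 2.71 × 10^-5 M
pH = −log[H+] = −log(2.71 × 10^-5) = 4.57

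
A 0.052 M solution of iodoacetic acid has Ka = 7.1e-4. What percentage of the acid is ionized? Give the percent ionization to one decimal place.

11.0%

ICH2COOH ⇌ ICH2COO- + H+; let x = [H+] at equilibrium.
Solve x² + 0.00071x − 3.69e-05 = 0 → x = 5.73 × 10^-3 M
% ionization = x/C₀ × 100% = 5.73 × 10^-3/0.052 × 100% = 11.0%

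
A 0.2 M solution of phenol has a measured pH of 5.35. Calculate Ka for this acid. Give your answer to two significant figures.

Ka = 1.0 × 10^-10

[H+] = 10^(-5.35) = 4.47 × 10^-6 M
At equilibrium [HA] = 0.2 − 4.47 × 10^-6 = 2.00 × 10^-1 M
Ka = [H+][A-]/[HA] = (4.47 × 10^-6)² / 2.00 × 10^-1 = 1.0 × 10^-10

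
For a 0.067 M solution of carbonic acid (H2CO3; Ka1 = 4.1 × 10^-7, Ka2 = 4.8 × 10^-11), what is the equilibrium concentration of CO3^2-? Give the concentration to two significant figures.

First ionization gives [H+] ≈ [HCO3-] = 1.66 × 10^-4 M.
Second step: Ka2 = [H+][CO3^2-]/[HCO3-] ≈ [CO3^2-] (since [H+] ≈ [HCO3-]).
So [CO3^2-] ≈ Ka2.

4.8 × 10^-11 M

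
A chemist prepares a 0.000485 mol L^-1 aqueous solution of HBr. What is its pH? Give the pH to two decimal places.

HBr is a strong acid and dissociates completely, so [H+] = 0.000485 M.
pH = -log(0.000485) = 3.31

pH = 3.31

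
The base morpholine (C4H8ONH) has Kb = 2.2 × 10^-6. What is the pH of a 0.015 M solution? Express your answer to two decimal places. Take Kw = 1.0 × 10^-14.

C4H8ONH + H2O ⇌ C4H8ONH2+ + OH-
Kb = [OH-]²/(0.015 − [OH-]) = 2.2 × 10^-6
Neglecting [OH-] in the denominator: [OH-] = √(2.2 × 10^-6 × 0.015) = 1.82 × 10^-4 M
Check: 1.2% ionized — well under 5%, approximation valid.
pOH = −log(1.82 × 10^-4) = 3.74; pH = 14.00 − 3.74 = 10.26

pH = 10.26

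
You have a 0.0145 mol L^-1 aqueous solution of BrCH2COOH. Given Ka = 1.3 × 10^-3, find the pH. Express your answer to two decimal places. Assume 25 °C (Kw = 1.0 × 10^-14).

BrCH2COOH ⇌ BrCH2COO- + H+
From the ICE table, Ka = x²/(0.0145 − x) = 1.3 × 10^-3.
Here C₀/Ka ≈ 11.2, so the small-x approximation fails. Use the quadratic:
x = [−0.0013 + √(0.0013² + 7.54e-05)]/2 = 3.74 × 10^-3 M
pH = −log(3.74 × 10^-3) = 2.43

pH = 2.43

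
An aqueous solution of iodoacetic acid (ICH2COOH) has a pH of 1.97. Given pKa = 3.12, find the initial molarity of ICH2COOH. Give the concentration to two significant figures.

[H+] = 10^(-1.97) = 1.07 × 10^-2 M = x
Ka = 10^(−3.12) = 7.59 × 10^-4
Ka = x²/(C₀ − x) ⇒ C₀ = x + x²/Ka
C₀ = 1.07 × 10^-2 + (1.07 × 10^-2)²/(7.59 × 10^-4) = 1.62 × 10^-1 M

C₀ = 1.6 × 10^-1 M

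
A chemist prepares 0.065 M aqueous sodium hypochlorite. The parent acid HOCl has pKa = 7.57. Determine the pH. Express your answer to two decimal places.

pH = 10.19

OCl- is the conjugate base of the weak acid HOCl.
Ka = 10^(−7.57) = 2.69 × 10^-8
Kb = Kw/Ka = 1.0×10^-14 / 2.69 × 10^-8 = 3.72 × 10^-7
From the ICE table, Kb = [OH-]²/(0.065 − [OH-]) = 3.72 × 10^-7.
Assume [OH-] ≪ 0.065: [OH-] ≈ √(3.72 × 10^-7 × 0.065) = 1.55 × 10^-4 M
pOH = −log(1.55 × 10^-4) = 3.81; pH = 14.00 − 3.81 = 10.19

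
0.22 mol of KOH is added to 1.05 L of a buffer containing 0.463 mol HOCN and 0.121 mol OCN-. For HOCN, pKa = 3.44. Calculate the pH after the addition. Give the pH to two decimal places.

OH- converts HOCN to OCN-: HOCN → 0.243 mol, OCN- → 0.341 mol.
pH = pKa + log([A⁻]/[HA]) = 3.44 + log(0.341/0.243) = 3.44 +0.147

pH = 3.59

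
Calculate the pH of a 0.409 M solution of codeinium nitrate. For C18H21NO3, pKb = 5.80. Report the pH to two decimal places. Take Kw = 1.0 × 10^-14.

C18H22NO3+ is the conjugate acid of the weak base C18H21NO3.
Kb = 10^(−5.80) = 1.58 × 10^-6
Ka = Kw/Kb = 1.0×10^-14 / 1.58 × 10^-6 = 6.33 × 10^-9
From the ICE table, Ka = x²/(0.409 − x) = 6.33 × 10^-9.
Assume x ≪ 0.409: x ≈ √(6.33 × 10^-9 × 0.409) = 5.09 × 10^-5 M
Check: 0.012% ionized — well under 5%, approximation valid.
pH = −log[H+] = −log(5.09 × 10^-5) = 4.29

pH = 4.29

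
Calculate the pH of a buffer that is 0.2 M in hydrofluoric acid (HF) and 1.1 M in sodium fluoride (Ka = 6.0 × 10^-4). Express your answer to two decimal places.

pKa = −log(6.0 × 10^-4) = 3.222
pH = pKa + log([A⁻]/[HA]) = 3.222 + log(1.1/0.2)
pH = 3.222 + (+0.740) = 3.96

pH = 3.96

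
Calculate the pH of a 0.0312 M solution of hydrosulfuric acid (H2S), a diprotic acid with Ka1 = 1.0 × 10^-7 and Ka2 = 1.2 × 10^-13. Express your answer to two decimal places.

Ka1 ≫ Ka2, so treat the first dissociation as the only significant source of H+.
Ka1 = x²/(0.0312 − x) = 1.0 × 10^-7
x ≈ √(1.0 × 10^-7 × 0.0312) = 5.59 × 10^-5 M
pH = −log(5.59 × 10^-5) = 4.25

pH = 4.25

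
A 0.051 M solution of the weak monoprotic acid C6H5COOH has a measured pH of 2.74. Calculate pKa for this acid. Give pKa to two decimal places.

[H+] = 10^(-2.74) = 1.82 × 10^-3 M
At equilibrium [HA] = 0.051 − 1.82 × 10^-3 = 4.92 × 10^-2 M
Ka = [H+][A-]/[HA] = (1.82 × 10^-3)² / 4.92 × 10^-2 = 6.73 × 10^-5
pKa = -log(6.73 × 10^-5) = 4.17

pKa = 4.17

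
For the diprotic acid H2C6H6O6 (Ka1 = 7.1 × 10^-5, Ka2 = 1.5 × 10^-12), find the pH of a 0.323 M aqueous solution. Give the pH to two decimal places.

Since Ka1 ≫ Ka2, the first ionization dominates [H+].
Ka1 = x²/(0.323 − x) = 7.1 × 10^-5
x ≈ √(7.1 × 10^-5 × 0.323) = 4.79 × 10^-3 M
pH = −log(4.79 × 10^-3) = 2.32

pH = 2.32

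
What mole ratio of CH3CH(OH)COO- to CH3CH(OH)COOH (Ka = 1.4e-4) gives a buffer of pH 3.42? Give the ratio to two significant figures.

ratio = 0.37

pKa = -log(1.4 × 10^-4) = 3.854
pH = pKa + log(r) ⇒ log(r) = 3.42 − 3.854 = -0.434
r = [CH3CH(OH)COO-]/[CH3CH(OH)COOH] = 10^(-0.434) = 0.368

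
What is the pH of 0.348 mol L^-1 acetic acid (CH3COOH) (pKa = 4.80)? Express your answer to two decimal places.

CH3COOH ⇌ CH3COO- + H+
Ka = 10^(−4.80) = 1.58 × 10^-5
Ka = [H+]²/(0.348 − [H+]) = 1.58 × 10^-5
Since Ka ≪ C₀, [H+] ≈ √(Ka·C₀) = 2.34 × 10^-3 M.
pH = −log(2.34 × 10^-3) = 2.63

pH = 2.63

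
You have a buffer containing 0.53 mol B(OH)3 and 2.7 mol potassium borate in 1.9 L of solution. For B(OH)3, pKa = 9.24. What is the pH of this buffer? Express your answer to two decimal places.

Using pH = pKa + log([base]/[acid]) with [base]/[acid] = 2.7/0.53:
pH = 9.24 + (+0.707) = 9.95

pH = 9.95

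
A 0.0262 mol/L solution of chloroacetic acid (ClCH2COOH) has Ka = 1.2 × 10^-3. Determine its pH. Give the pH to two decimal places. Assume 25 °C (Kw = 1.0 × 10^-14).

ClCH2COOH ⇌ ClCH2COO- + H+
From the ICE table, Ka = [H+]²/(0.0262 − [H+]) = 1.2 × 10^-3.
The 5% rule fails; solving [H+]² + Ka·[H+] − Ka·C₀ = 0 exactly:
[H+] = [−0.0012 + √(0.0012² + 0.000126)]/2 = 5.04 × 10^-3 M
pH = −log(5.04 × 10^-3) = 2.30

pH = 2.30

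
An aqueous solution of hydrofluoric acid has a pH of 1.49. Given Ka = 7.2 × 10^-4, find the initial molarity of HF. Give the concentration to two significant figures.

[H+] = 10^(-1.49) = 3.24 × 10^-2 M = x
Ka = x²/(C₀ − x) ⇒ C₀ = x + x²/Ka
C₀ = 3.24 × 10^-2 + (3.24 × 10^-2)²/(7.2 × 10^-4) = 1.49 M

C₀ = 1.5 M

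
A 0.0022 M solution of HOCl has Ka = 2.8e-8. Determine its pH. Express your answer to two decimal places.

HOCl ⇌ OCl- + H+
From the ICE table, Ka = [H+]²/(0.0022 − [H+]) = 2.8 × 10^-8.
Neglecting [H+] in the denominator: [H+] = √(2.8 × 10^-8 × 0.0022) = 7.85 × 10^-6 M
pH = −log(7.85 × 10^-6) = 5.11

pH = 5.11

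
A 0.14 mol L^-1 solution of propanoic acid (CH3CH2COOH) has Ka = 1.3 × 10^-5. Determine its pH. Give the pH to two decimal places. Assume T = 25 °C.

pH = 2.87

CH3CH2COOH ⇌ CH3CH2COO- + H+
Ka = [H+]²/(0.14 − [H+]) = 1.3 × 10^-5
Assume [H+] ≪ 0.14: [H+] ≈ √(1.3 × 10^-5 × 0.14) = 1.35 × 10^-3 M
pH = −log[H+] = −log(1.35 × 10^-3) = 2.87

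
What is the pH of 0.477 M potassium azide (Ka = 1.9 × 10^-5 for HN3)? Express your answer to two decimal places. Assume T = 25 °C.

pH = 9.20

N3- is the conjugate base of the weak acid HN3.
Kb = Kw/Ka = 1.0×10^-14 / 1.9 × 10^-5 = 5.26 × 10^-10
From the ICE table, Kb = [OH-]²/(0.477 − [OH-]) = 5.26 × 10^-10.
Since Kb ≪ C₀, [OH-] ≈ √(Kb·C₀) = 1.58 × 10^-5 M.
pOH = −log(1.58 × 10^-5) = 4.80; pH = 14.00 − 4.80 = 9.20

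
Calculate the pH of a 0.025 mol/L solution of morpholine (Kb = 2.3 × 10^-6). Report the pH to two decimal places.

pH = 10.38

C4H8ONH + H2O ⇌ C4H8ONH2+ + OH-
Kb = x²/(0.025 − x) = 2.3 × 10^-6
Since Kb ≪ C₀, x ≈ √(Kb·C₀) = 2.40 × 10^-4 M.
(x/C₀ = 0.96% < 5%, so the approximation holds.)
pOH = 3.62, so pH = 14.00 − pOH = 10.38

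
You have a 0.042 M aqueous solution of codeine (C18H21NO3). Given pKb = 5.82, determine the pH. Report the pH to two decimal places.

pH = 10.40

C18H21NO3 + H2O ⇌ C18H22NO3+ + OH-
Kb = 10^(−5.82) = 1.51 × 10^-6
Kb = x²/(0.042 − x) = 1.51 × 10^-6
Neglecting x in the denominator: x = √(1.51 × 10^-6 × 0.042) = 2.52 × 10^-4 M
Check: 0.6% ionized — well under 5%, approximation valid.
pOH = 3.60, so pH = 14.00 − pOH = 10.40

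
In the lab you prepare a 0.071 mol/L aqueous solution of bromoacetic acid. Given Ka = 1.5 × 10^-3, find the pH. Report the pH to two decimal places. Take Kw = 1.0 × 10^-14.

pH = 2.02

BrCH2COOH ⇌ BrCH2COO- + H+
From the ICE table, Ka = [H+]²/(0.071 − [H+]) = 1.5 × 10^-3.
[H+] is not negligible relative to C₀; solve [H+]² + 0.0015·[H+] − 0.000106 = 0.
[H+] = [−0.0015 + √(0.0015² + 0.000426)]/2 = 9.60 × 10^-3 M
pH = −log(9.60 × 10^-3) = 2.02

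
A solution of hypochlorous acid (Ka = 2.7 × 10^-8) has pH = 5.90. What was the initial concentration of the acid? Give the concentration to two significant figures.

[H+] = 10^(-5.90) = 1.26 × 10^-6 M = x
Ka = x²/(C₀ − x) ⇒ C₀ = x + x²/Ka
C₀ = 1.26 × 10^-6 + (1.26 × 10^-6)²/(2.7 × 10^-8) = 6.01 × 10^-5 M

C₀ = 6.0 × 10^-5 M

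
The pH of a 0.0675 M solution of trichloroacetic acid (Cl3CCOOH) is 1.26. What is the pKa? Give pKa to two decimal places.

pKa = 0.62

[H+] = 10^(-1.26) = 5.50 × 10^-2 M
At equilibrium [HA] = 0.0675 − 5.50 × 10^-2 = 1.25 × 10^-2 M
Ka = [H+][A-]/[HA] = (5.50 × 10^-2)² / 1.25 × 10^-2 = 2.42 × 10^-1
pKa = -log(2.42 × 10^-1) = 0.62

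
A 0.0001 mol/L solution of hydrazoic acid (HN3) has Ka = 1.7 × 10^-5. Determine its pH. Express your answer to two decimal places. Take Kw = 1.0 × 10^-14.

pH = 4.47

HN3 ⇌ N3- + H+
Let x = [H+] at equilibrium. Ka = x²/(0.0001 − x).
Here C₀/Ka ≈ 5.88, so the small-x approximation fails. Use the quadratic:
x = [−1.7e-05 + √(1.7e-05² + 6.8e-09)]/2 = 3.36 × 10^-5 M
pH = −log(3.36 × 10^-5) = 4.47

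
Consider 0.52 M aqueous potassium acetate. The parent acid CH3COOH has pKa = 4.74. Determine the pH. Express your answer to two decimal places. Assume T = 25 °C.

pH = 9.23

CH3COO- is the conjugate base of the weak acid CH3COOH.
Ka = 10^(−4.74) = 1.82 × 10^-5
Kb = Kw/Ka = 1.0×10^-14 / 1.82 × 10^-5 = 5.49 × 10^-10
Let x = [OH-] at equilibrium. Kb = x²/(0.52 − x).
Since Kb ≪ C₀, x ≈ √(Kb·C₀) = 1.69 × 10^-5 M.
(x/C₀ = 0.0032% < 5%, so the approximation holds.)
pOH = 4.77, so pH = 14.00 − pOH = 9.23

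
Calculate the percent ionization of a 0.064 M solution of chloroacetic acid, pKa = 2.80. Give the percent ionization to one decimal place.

14.5%

ClCH2COOH ⇌ ClCH2COO- + H+; let x = [H+] at equilibrium.
Ka = 10^(−2.80) = 1.58 × 10^-3
Solve x² + 0.00158x − 0.000101 = 0 → x = 9.30 × 10^-3 M
Fraction ionized = 9.30 × 10^-3 / 0.064 = 0.1453 → 14.5%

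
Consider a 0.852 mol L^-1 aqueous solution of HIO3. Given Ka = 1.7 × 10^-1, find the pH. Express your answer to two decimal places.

pH = 0.52

HIO3 ⇌ IO3- + H+
From the ICE table, Ka = [H+]²/(0.852 − [H+]) = 1.7 × 10^-1.
The 5% rule fails; solving [H+]² + Ka·[H+] − Ka·C₀ = 0 exactly:
[H+] = (−Ka + √(Ka² + 4·Ka·C₀))/2 = 3.05 × 10^-1 M
pH = −log[H+] = −log(3.05 × 10^-1) = 0.52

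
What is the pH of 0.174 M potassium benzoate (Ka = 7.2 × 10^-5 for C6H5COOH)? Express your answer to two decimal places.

pH = 8.69

C6H5COO- is the conjugate base of the weak acid C6H5COOH.
Kb = Kw/Ka = 1.0×10^-14 / 7.2 × 10^-5 = 1.39 × 10^-10
Kb = [OH-]²/(0.174 − [OH-]) = 1.39 × 10^-10
Since Kb ≪ C₀, [OH-] ≈ √(Kb·C₀) = 4.92 × 10^-6 M.
pOH = 5.31, so pH = 14.00 − pOH = 8.69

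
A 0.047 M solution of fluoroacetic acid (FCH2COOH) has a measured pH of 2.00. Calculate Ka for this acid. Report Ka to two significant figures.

Ka = 2.7 × 10^-3

[H+] = 10^(-2.00) = 1.00 × 10^-2 M
At equilibrium [HA] = 0.047 − 1.00 × 10^-2 = 3.70 × 10^-2 M
Ka = [H+][A-]/[HA] = (1.00 × 10^-2)² / 3.70 × 10^-2 = 2.7 × 10^-3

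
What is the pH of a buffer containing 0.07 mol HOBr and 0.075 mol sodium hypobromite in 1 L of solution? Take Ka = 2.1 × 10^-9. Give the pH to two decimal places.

pKa = −log(2.1 × 10^-9) = 8.678
Using pH = pKa + log([base]/[acid]) with [base]/[acid] = 0.075/0.07:
pH = 8.678 + (+0.030) = 8.71

pH = 8.71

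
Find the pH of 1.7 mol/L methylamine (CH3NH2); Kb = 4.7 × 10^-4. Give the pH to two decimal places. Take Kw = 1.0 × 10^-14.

pH = 12.45

CH3NH2 + H2O ⇌ CH3NH3+ + OH-
Kb = x²/(1.7 − x) = 4.7 × 10^-4
Neglecting x in the denominator: x = √(4.7 × 10^-4 × 1.7) = 2.83 × 10^-2 M
Check: 1.7% ionized — well under 5%, approximation valid.
pOH = −log(2.83 × 10^-2) = 1.55; pH = 14.00 − 1.55 = 12.45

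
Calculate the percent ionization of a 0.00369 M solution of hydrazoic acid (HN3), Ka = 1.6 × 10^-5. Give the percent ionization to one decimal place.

6.4%

HN3 ⇌ N3- + H+; let x = [H+] at equilibrium.
Ka = x²/(C₀ − x); solving the quadratic gives x = 2.35 × 10^-4 M.
% ionization = x/C₀ × 100% = 2.35 × 10^-4/0.00369 × 100% = 6.4%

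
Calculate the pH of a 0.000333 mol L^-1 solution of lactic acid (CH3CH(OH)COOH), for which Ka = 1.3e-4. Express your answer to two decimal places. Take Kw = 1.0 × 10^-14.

pH = 3.82

CH3CH(OH)COOH ⇌ CH3CH(OH)COO- + H+
From the ICE table, Ka = [H+]²/(0.000333 − [H+]) = 1.3 × 10^-4.
Here C₀/Ka ≈ 2.56, so the small-[H+] approximation fails. Use the quadratic:
[H+] = (−Ka + √(Ka² + 4·Ka·C₀))/2 = 1.53 × 10^-4 M
pH = −log(1.53 × 10^-4) = 3.82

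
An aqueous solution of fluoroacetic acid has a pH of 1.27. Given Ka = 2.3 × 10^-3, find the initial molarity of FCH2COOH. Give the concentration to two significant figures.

[H+] = 10^(-1.27) = 5.37 × 10^-2 M = x
Ka = x²/(C₀ − x) ⇒ C₀ = x + x²/Ka
C₀ = 5.37 × 10^-2 + (5.37 × 10^-2)²/(2.3 × 10^-3) = 1.31 M

C₀ = 1.3 M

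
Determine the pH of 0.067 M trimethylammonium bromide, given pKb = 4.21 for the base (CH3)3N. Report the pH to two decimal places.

(CH3)3NH+ is the conjugate acid of the weak base (CH3)3N.
Kb = 10^(−4.21) = 6.17 × 10^-5
Ka = Kw/Kb = 1.0×10^-14 / 6.17 × 10^-5 = 1.62 × 10^-10
Ka = [H+]²/(0.067 − [H+]) = 1.62 × 10^-10
Neglecting [H+] in the denominator: [H+] = √(1.62 × 10^-10 × 0.067) = 3.29 × 10^-6 M
Check: 0.0049% ionized — well under 5%, approximation valid.
pH = −log(3.29 × 10^-6) = 5.48

pH = 5.48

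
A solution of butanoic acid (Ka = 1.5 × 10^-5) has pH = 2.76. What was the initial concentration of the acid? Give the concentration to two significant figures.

[H+] = 10^(-2.76) = 1.74 × 10^-3 M = x
Ka = x²/(C₀ − x) ⇒ C₀ = x + x²/Ka
C₀ = 1.74 × 10^-3 + (1.74 × 10^-3)²/(1.5 × 10^-5) = 2.04 × 10^-1 M

C₀ = 2.0 × 10^-1 M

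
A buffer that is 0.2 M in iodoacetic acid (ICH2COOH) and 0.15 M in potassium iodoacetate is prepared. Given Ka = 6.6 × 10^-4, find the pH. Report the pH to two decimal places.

pH = 3.06

pKa = −log(6.6 × 10^-4) = 3.180
pH = pKa + log([A⁻]/[HA]) = 3.180 + log(0.15/0.2)
pH = 3.180 + (-0.125) = 3.06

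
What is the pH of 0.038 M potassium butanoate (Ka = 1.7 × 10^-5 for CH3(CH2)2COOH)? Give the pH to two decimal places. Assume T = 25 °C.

CH3(CH2)2COO- is the conjugate base of the weak acid CH3(CH2)2COOH.
Kb = Kw/Ka = 1.0×10^-14 / 1.7 × 10^-5 = 5.88 × 10^-10
Kb = x²/(0.038 − x) = 5.88 × 10^-10
Neglecting x in the denominator: x = √(5.88 × 10^-10 × 0.038) = 4.73 × 10^-6 M
pOH = 5.33, so pH = 14.00 − pOH = 8.67

pH = 8.67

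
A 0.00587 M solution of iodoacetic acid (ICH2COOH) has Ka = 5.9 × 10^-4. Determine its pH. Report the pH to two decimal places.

ICH2COOH ⇌ ICH2COO- + H+
From the ICE table, Ka = x²/(0.00587 − x) = 5.9 × 10^-4.
Here C₀/Ka ≈ 9.95, so the small-x approximation fails. Use the quadratic:
x = [−0.00059 + √(0.00059² + 1.39e-05)]/2 = 1.59 × 10^-3 M
pH = −log[H+] = −log(1.59 × 10^-3) = 2.80

pH = 2.80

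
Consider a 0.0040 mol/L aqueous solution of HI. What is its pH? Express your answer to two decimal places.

HI is a strong acid and dissociates completely, so [H+] = 0.0040 M.
pH = -log(0.004) = 2.40

pH = 2.40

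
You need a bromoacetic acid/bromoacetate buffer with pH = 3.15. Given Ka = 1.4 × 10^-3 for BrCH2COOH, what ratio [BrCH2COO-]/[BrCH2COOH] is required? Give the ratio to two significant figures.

ratio = 2.0

pKa = -log(1.4 × 10^-3) = 2.854
pH = pKa + log(r) ⇒ log(r) = 3.15 − 2.854 = +0.296
r = [BrCH2COO-]/[BrCH2COOH] = 10^(+0.296) = 1.98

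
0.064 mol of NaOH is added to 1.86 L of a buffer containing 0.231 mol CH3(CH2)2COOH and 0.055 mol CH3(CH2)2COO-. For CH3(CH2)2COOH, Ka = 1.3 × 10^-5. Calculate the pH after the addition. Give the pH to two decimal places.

pH = 4.74

After neutralization: n(CH3(CH2)2COOH) = 0.167 mol, n(CH3(CH2)2COO-) = 0.119 mol.
pKa = −log(1.3 × 10^-5) = 4.886
pH = pKa + log(n_CH3(CH2)2COO-/n_CH3(CH2)2COOH) = 4.886 + log(0.119/0.167) = 4.886 + (-0.147)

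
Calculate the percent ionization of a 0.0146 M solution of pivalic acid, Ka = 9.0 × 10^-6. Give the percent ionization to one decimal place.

(CH3)3CCOOH ⇌ (CH3)3CCOO- + H+; let x = [H+] at equilibrium.
x ≈ √(Ka·C₀) = √(9.0 × 10^-6 × 0.0146) = 3.62 × 10^-4 M
Fraction ionized = 3.62 × 10^-4 / 0.0146 = 0.0248 → 2.5%

2.5%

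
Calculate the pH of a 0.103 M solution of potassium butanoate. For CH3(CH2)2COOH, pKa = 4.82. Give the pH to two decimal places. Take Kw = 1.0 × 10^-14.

pH = 8.92

CH3(CH2)2COO- is the conjugate base of the weak acid CH3(CH2)2COOH.
Ka = 10^(−4.82) = 1.51 × 10^-5
Kb = Kw/Ka = 1.0×10^-14 / 1.51 × 10^-5 = 6.62 × 10^-10
From the ICE table, Kb = [OH-]²/(0.103 − [OH-]) = 6.62 × 10^-10.
Neglecting [OH-] in the denominator: [OH-] = √(6.62 × 10^-10 × 0.103) = 8.26 × 10^-6 M
([OH-]/C₀ = 0.008% < 5%, so the approximation holds.)
pOH = 5.08, so pH = 14.00 − pOH = 8.92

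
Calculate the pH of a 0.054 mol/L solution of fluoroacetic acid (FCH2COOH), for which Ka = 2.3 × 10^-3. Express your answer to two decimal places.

pH = 2.00

FCH2COOH ⇌ FCH2COO- + H+
From the ICE table, Ka = x²/(0.054 − x) = 2.3 × 10^-3.
Here C₀/Ka ≈ 23.5, so the small-x approximation fails. Use the quadratic:
x = [−0.0023 + √(0.0023² + 0.000497)]/2 = 1.01 × 10^-2 M
pH = −log(1.01 × 10^-2) = 2.00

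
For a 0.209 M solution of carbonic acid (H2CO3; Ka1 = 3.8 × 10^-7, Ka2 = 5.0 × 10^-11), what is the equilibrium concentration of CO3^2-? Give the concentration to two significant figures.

5.0 × 10^-11 M

First ionization gives [H+] ≈ [HCO3-] = 2.82 × 10^-4 M.
Second step: Ka2 = [H+][CO3^2-]/[HCO3-] ≈ [CO3^2-] (since [H+] ≈ [HCO3-]).
So [CO3^2-] ≈ Ka2.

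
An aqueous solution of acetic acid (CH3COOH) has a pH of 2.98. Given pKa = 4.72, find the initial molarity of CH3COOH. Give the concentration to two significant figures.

[H+] = 10^(-2.98) = 1.05 × 10^-3 M = x
Ka = 10^(−4.72) = 1.91 × 10^-5
Ka = x²/(C₀ − x) ⇒ C₀ = x + x²/Ka
C₀ = 1.05 × 10^-3 + (1.05 × 10^-3)²/(1.91 × 10^-5) = 5.88 × 10^-2 M

C₀ = 5.9 × 10^-2 M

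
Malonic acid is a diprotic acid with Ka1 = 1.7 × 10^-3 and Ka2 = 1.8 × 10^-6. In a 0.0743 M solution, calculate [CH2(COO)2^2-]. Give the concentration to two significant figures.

First ionization gives [H+] ≈ [CH2(COOH)COO-] = 1.04 × 10^-2 M.
Second step: Ka2 = [H+][CH2(COO)2^2-]/[CH2(COOH)COO-] ≈ [CH2(COO)2^2-] (since [H+] ≈ [CH2(COOH)COO-]).
So [CH2(COO)2^2-] ≈ Ka2.

1.8 × 10^-6 M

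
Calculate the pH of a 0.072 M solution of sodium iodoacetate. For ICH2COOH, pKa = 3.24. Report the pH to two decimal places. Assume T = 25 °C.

pH = 8.05

ICH2COO- is the conjugate base of the weak acid ICH2COOH.
Ka = 10^(−3.24) = 5.75 × 10^-4
Kb = Kw/Ka = 1.0×10^-14 / 5.75 × 10^-4 = 1.74 × 10^-11
Kb = x²/(0.072 − x) = 1.74 × 10^-11
Assume x ≪ 0.072: x ≈ √(1.74 × 10^-11 × 0.072) = 1.12 × 10^-6 M
pOH = −log(1.12 × 10^-6) = 5.95; pH = 14.00 − 5.95 = 8.05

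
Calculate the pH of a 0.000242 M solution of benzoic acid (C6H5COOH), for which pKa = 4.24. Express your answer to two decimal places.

C6H5COOH ⇌ C6H5COO- + H+
Ka = 10^(−4.24) = 5.75 × 10^-5
Ka = [H+]²/(0.000242 − [H+]) = 5.75 × 10^-5
Here C₀/Ka ≈ 4.21, so the small-[H+] approximation fails. Use the quadratic:
[H+] = (−Ka + √(Ka² + 4·Ka·C₀))/2 = 9.27 × 10^-5 M
pH = −log[H+] = −log(9.27 × 10^-5) = 4.03

pH = 4.03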